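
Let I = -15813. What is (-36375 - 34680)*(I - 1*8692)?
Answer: 1741202775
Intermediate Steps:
(-36375 - 34680)*(I - 1*8692) = (-36375 - 34680)*(-15813 - 1*8692) = -71055*(-15813 - 8692) = -71055*(-24505) = 1741202775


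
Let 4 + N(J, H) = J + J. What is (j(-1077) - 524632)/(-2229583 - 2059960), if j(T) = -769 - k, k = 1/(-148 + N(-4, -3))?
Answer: 84064159/686326880 ≈ 0.12248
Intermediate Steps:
N(J, H) = -4 + 2*J (N(J, H) = -4 + (J + J) = -4 + 2*J)
k = -1/160 (k = 1/(-148 + (-4 + 2*(-4))) = 1/(-148 + (-4 - 8)) = 1/(-148 - 12) = 1/(-160) = -1/160 ≈ -0.0062500)
j(T) = -123039/160 (j(T) = -769 - 1*(-1/160) = -769 + 1/160 = -123039/160)
(j(-1077) - 524632)/(-2229583 - 2059960) = (-123039/160 - 524632)/(-2229583 - 2059960) = -84064159/160/(-4289543) = -84064159/160*(-1/4289543) = 84064159/686326880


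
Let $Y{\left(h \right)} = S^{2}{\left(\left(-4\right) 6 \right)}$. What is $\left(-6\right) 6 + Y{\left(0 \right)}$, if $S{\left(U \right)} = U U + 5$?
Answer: $337525$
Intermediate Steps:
$S{\left(U \right)} = 5 + U^{2}$ ($S{\left(U \right)} = U^{2} + 5 = 5 + U^{2}$)
$Y{\left(h \right)} = 337561$ ($Y{\left(h \right)} = \left(5 + \left(\left(-4\right) 6\right)^{2}\right)^{2} = \left(5 + \left(-24\right)^{2}\right)^{2} = \left(5 + 576\right)^{2} = 581^{2} = 337561$)
$\left(-6\right) 6 + Y{\left(0 \right)} = \left(-6\right) 6 + 337561 = -36 + 337561 = 337525$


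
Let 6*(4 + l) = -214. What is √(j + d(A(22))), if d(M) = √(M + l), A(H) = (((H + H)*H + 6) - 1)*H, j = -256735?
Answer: √(-2310615 + 3*√192297)/3 ≈ 506.55*I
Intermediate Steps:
l = -119/3 (l = -4 + (⅙)*(-214) = -4 - 107/3 = -119/3 ≈ -39.667)
A(H) = H*(5 + 2*H²) (A(H) = (((2*H)*H + 6) - 1)*H = ((2*H² + 6) - 1)*H = ((6 + 2*H²) - 1)*H = (5 + 2*H²)*H = H*(5 + 2*H²))
d(M) = √(-119/3 + M) (d(M) = √(M - 119/3) = √(-119/3 + M))
√(j + d(A(22))) = √(-256735 + √(-357 + 9*(22*(5 + 2*22²)))/3) = √(-256735 + √(-357 + 9*(22*(5 + 2*484)))/3) = √(-256735 + √(-357 + 9*(22*(5 + 968)))/3) = √(-256735 + √(-357 + 9*(22*973))/3) = √(-256735 + √(-357 + 9*21406)/3) = √(-256735 + √(-357 + 192654)/3) = √(-256735 + √192297/3)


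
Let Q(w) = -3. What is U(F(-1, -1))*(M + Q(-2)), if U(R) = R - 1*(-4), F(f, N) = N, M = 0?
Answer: -9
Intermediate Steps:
U(R) = 4 + R (U(R) = R + 4 = 4 + R)
U(F(-1, -1))*(M + Q(-2)) = (4 - 1)*(0 - 3) = 3*(-3) = -9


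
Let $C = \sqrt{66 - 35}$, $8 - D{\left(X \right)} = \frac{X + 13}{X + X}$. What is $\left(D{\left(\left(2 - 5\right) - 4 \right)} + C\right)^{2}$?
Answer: $\frac{5000}{49} + \frac{118 \sqrt{31}}{7} \approx 195.9$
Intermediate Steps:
$D{\left(X \right)} = 8 - \frac{13 + X}{2 X}$ ($D{\left(X \right)} = 8 - \frac{X + 13}{X + X} = 8 - \frac{13 + X}{2 X}$)
$C = \sqrt{31} \approx 5.5678$
$\left(D{\left(\left(2 - 5\right) - 4 \right)} + C\right)^{2} = \left(\frac{-13 + 15 \left(\left(2 - 5\right) - 4\right)}{2 \left(\left(2 - 5\right) - 4\right)} + \sqrt{31}\right)^{2} = \left(\frac{-13 + 15 \left(-3 - 4\right)}{2 \left(-3 - 4\right)} + \sqrt{31}\right)^{2} = \left(\frac{-13 + 15 \left(-7\right)}{2 \left(-7\right)} + \sqrt{31}\right)^{2} = \left(\frac{1}{2} \left(- \frac{1}{7}\right) \left(-13 - 105\right) + \sqrt{31}\right)^{2} = \left(\frac{1}{2} \left(- \frac{1}{7}\right) \left(-118\right) + \sqrt{31}\right)^{2} = \left(\frac{59}{7} + \sqrt{31}\right)^{2}$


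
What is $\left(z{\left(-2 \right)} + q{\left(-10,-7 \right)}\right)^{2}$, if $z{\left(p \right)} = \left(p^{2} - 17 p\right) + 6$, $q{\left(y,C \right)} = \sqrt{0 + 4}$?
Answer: $2116$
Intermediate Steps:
$q{\left(y,C \right)} = 2$ ($q{\left(y,C \right)} = \sqrt{4} = 2$)
$z{\left(p \right)} = 6 + p^{2} - 17 p$
$\left(z{\left(-2 \right)} + q{\left(-10,-7 \right)}\right)^{2} = \left(\left(6 + \left(-2\right)^{2} - -34\right) + 2\right)^{2} = \left(\left(6 + 4 + 34\right) + 2\right)^{2} = \left(44 + 2\right)^{2} = 46^{2} = 2116$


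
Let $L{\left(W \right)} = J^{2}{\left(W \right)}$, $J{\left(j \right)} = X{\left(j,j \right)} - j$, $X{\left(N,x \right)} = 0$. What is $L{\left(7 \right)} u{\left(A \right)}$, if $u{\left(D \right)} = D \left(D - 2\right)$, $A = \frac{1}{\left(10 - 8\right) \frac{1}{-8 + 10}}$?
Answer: $-49$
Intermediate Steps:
$A = 1$ ($A = \frac{1}{2 \cdot \frac{1}{2}} = 1^{-1} = 1$)
$J{\left(j \right)} = - j$ ($J{\left(j \right)} = 0 - j = - j$)
$u{\left(D \right)} = D \left(-2 + D\right)$
$L{\left(W \right)} = W^{2}$ ($L{\left(W \right)} = \left(- W\right)^{2} = W^{2}$)
$L{\left(7 \right)} u{\left(A \right)} = 7^{2} \cdot 1 \left(-2 + 1\right) = 49 \cdot 1 \left(-1\right) = 49 \left(-1\right) = -49$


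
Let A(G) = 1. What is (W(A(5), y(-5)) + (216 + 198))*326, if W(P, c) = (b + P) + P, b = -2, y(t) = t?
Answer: 134964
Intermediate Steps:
W(P, c) = -2 + 2*P (W(P, c) = (-2 + P) + P = -2 + 2*P)
(W(A(5), y(-5)) + (216 + 198))*326 = ((-2 + 2*1) + (216 + 198))*326 = ((-2 + 2) + 414)*326 = (0 + 414)*326 = 414*326 = 134964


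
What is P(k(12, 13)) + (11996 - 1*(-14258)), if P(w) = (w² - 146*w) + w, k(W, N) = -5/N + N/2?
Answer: 17173555/676 ≈ 25405.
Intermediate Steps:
k(W, N) = N/2 - 5/N (k(W, N) = -5/N + N*(½) = -5/N + N/2 = N/2 - 5/N)
P(w) = w² - 145*w
P(k(12, 13)) + (11996 - 1*(-14258)) = ((½)*13 - 5/13)*(-145 + ((½)*13 - 5/13)) + (11996 - 1*(-14258)) = (13/2 - 5*1/13)*(-145 + (13/2 - 5*1/13)) + (11996 + 14258) = (13/2 - 5/13)*(-145 + (13/2 - 5/13)) + 26254 = 159*(-145 + 159/26)/26 + 26254 = (159/26)*(-3611/26) + 26254 = -574149/676 + 26254 = 17173555/676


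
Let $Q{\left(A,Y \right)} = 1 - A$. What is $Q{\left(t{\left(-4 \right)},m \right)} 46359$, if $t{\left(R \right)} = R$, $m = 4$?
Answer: $231795$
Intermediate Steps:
$Q{\left(t{\left(-4 \right)},m \right)} 46359 = \left(1 - -4\right) 46359 = \left(1 + 4\right) 46359 = 5 \cdot 46359 = 231795$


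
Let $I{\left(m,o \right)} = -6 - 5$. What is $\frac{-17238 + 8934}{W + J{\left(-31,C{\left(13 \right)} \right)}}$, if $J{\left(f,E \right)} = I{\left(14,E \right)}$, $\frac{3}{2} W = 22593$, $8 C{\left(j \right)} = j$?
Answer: $- \frac{16}{29} \approx -0.55172$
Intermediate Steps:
$C{\left(j \right)} = \frac{j}{8}$
$I{\left(m,o \right)} = -11$
$W = 15062$ ($W = \frac{2}{3} \cdot 22593 = 15062$)
$J{\left(f,E \right)} = -11$
$\frac{-17238 + 8934}{W + J{\left(-31,C{\left(13 \right)} \right)}} = \frac{-17238 + 8934}{15062 - 11} = - \frac{8304}{15051} = \left(-8304\right) \frac{1}{15051} = - \frac{16}{29}$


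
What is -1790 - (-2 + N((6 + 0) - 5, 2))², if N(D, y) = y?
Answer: -1790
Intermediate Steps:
-1790 - (-2 + N((6 + 0) - 5, 2))² = -1790 - (-2 + 2)² = -1790 - 1*0² = -1790 - 1*0 = -1790 + 0 = -1790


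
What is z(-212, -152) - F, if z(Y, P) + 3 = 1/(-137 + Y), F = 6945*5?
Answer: -12120073/349 ≈ -34728.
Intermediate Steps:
F = 34725
z(Y, P) = -3 + 1/(-137 + Y)
z(-212, -152) - F = (412 - 3*(-212))/(-137 - 212) - 1*34725 = (412 + 636)/(-349) - 34725 = -1/349*1048 - 34725 = -1048/349 - 34725 = -12120073/349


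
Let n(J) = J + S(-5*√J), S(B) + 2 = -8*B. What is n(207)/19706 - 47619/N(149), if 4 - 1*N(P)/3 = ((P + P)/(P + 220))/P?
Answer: -2623191808/660151 + 60*√23/9853 ≈ -3973.6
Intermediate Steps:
S(B) = -2 - 8*B
n(J) = -2 + J + 40*√J (n(J) = J + (-2 - (-40)*√J) = J + (-2 + 40*√J) = -2 + J + 40*√J)
N(P) = 12 - 6/(220 + P) (N(P) = 12 - 3*(P + P)/(P + 220)/P = 12 - 3*(2*P)/(220 + P)/P = 12 - 3*2*P/(220 + P)/P = 12 - 6/(220 + P))
n(207)/19706 - 47619/N(149) = (-2 + 207 + 40*√207)/19706 - 47619*(220 + 149)/(6*(439 + 2*149)) = (-2 + 207 + 40*(3*√23))*(1/19706) - 47619*123/(2*(439 + 298)) = (-2 + 207 + 120*√23)*(1/19706) - 47619/(6*(1/369)*737) = (205 + 120*√23)*(1/19706) - 47619/1474/123 = (205/19706 + 60*√23/9853) - 47619*123/1474 = (205/19706 + 60*√23/9853) - 532467/134 = -2623191808/660151 + 60*√23/9853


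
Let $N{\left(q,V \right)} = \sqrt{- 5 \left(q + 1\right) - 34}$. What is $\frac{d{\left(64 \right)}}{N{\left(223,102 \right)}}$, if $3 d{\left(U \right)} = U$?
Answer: $- \frac{32 i \sqrt{1154}}{1731} \approx - 0.62799 i$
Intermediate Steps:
$d{\left(U \right)} = \frac{U}{3}$
$N{\left(q,V \right)} = \sqrt{-39 - 5 q}$ ($N{\left(q,V \right)} = \sqrt{- 5 \left(1 + q\right) - 34} = \sqrt{\left(-5 - 5 q\right) - 34} = \sqrt{-39 - 5 q}$)
$\frac{d{\left(64 \right)}}{N{\left(223,102 \right)}} = \frac{\frac{1}{3} \cdot 64}{\sqrt{-39 - 1115}} = \frac{64}{3 \sqrt{-39 - 1115}} = \frac{64}{3 \sqrt{-1154}} = \frac{64}{3 i \sqrt{1154}} = \frac{64 \left(- \frac{i \sqrt{1154}}{1154}\right)}{3} = - \frac{32 i \sqrt{1154}}{1731}$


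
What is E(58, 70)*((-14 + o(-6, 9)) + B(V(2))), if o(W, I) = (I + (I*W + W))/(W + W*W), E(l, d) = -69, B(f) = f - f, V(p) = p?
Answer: 10833/10 ≈ 1083.3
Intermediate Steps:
B(f) = 0
o(W, I) = (I + W + I*W)/(W + W**2) (o(W, I) = (I + (W + I*W))/(W + W**2) = (I + W + I*W)/(W + W**2))
E(58, 70)*((-14 + o(-6, 9)) + B(V(2))) = -69*((-14 + (9 - 6 + 9*(-6))/((-6)*(1 - 6))) + 0) = -69*((-14 - 1/6*(9 - 6 - 54)/(-5)) + 0) = -69*((-14 - 1/6*(-1/5)*(-51)) + 0) = -69*((-14 - 17/10) + 0) = -69*(-157/10 + 0) = -69*(-157/10) = 10833/10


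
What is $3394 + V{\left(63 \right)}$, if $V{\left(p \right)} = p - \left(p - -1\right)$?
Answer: $3393$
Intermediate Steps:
$V{\left(p \right)} = -1$ ($V{\left(p \right)} = p - \left(p + 1\right) = p - \left(1 + p\right) = -1$)
$3394 + V{\left(63 \right)} = 3394 - 1 = 3393$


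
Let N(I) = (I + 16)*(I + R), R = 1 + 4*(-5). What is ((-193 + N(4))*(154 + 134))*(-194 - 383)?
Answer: 81924768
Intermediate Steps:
R = -19 (R = 1 - 20 = -19)
N(I) = (-19 + I)*(16 + I) (N(I) = (I + 16)*(I - 19) = (16 + I)*(-19 + I) = (-19 + I)*(16 + I))
((-193 + N(4))*(154 + 134))*(-194 - 383) = ((-193 + (-304 + 4**2 - 3*4))*(154 + 134))*(-194 - 383) = ((-193 + (-304 + 16 - 12))*288)*(-577) = ((-193 - 300)*288)*(-577) = -493*288*(-577) = -141984*(-577) = 81924768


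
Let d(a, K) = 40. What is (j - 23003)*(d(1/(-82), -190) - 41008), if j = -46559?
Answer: 2849816016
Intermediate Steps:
(j - 23003)*(d(1/(-82), -190) - 41008) = (-46559 - 23003)*(40 - 41008) = -69562*(-40968) = 2849816016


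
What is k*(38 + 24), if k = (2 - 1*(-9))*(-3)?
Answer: -2046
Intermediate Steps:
k = -33 (k = (2 + 9)*(-3) = 11*(-3) = -33)
k*(38 + 24) = -33*(38 + 24) = -33*62 = -2046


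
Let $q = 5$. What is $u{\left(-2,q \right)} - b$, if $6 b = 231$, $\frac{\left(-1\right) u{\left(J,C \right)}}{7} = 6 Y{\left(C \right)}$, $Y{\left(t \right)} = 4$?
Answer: $- \frac{413}{2} \approx -206.5$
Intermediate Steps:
$u{\left(J,C \right)} = -168$ ($u{\left(J,C \right)} = - 7 \cdot 6 \cdot 4 = \left(-7\right) 24 = -168$)
$b = \frac{77}{2}$ ($b = \frac{1}{6} \cdot 231 = \frac{77}{2} \approx 38.5$)
$u{\left(-2,q \right)} - b = -168 - \frac{77}{2} = - \frac{413}{2}$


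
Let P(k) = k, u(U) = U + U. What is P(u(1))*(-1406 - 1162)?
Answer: -5136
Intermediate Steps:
u(U) = 2*U
P(u(1))*(-1406 - 1162) = (2*1)*(-1406 - 1162) = 2*(-2568) = -5136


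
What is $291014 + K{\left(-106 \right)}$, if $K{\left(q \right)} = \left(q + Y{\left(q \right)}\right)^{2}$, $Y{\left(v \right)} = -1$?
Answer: $302463$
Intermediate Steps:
$K{\left(q \right)} = \left(-1 + q\right)^{2}$ ($K{\left(q \right)} = \left(q - 1\right)^{2} = \left(-1 + q\right)^{2}$)
$291014 + K{\left(-106 \right)} = 291014 + \left(-1 - 106\right)^{2} = 291014 + \left(-107\right)^{2} = 291014 + 11449 = 302463$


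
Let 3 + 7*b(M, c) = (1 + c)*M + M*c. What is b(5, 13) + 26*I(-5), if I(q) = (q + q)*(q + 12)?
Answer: -12608/7 ≈ -1801.1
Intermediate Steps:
I(q) = 2*q*(12 + q) (I(q) = (2*q)*(12 + q) = 2*q*(12 + q))
b(M, c) = -3/7 + M*c/7 + M*(1 + c)/7 (b(M, c) = -3/7 + ((1 + c)*M + M*c)/7 = -3/7 + (M*(1 + c) + M*c)/7 = -3/7 + (M*c + M*(1 + c))/7 = -3/7 + (M*c/7 + M*(1 + c)/7) = -3/7 + M*c/7 + M*(1 + c)/7)
b(5, 13) + 26*I(-5) = (-3/7 + (⅐)*5 + (2/7)*5*13) + 26*(2*(-5)*(12 - 5)) = (-3/7 + 5/7 + 130/7) + 26*(2*(-5)*7) = 132/7 + 26*(-70) = 132/7 - 1820 = -12608/7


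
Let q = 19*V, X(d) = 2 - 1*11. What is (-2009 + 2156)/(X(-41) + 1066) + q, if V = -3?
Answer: -8586/151 ≈ -56.861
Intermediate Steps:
X(d) = -9 (X(d) = 2 - 11 = -9)
q = -57 (q = 19*(-3) = -57)
(-2009 + 2156)/(X(-41) + 1066) + q = (-2009 + 2156)/(-9 + 1066) - 57 = 147/1057 - 57 = 147*(1/1057) - 57 = 21/151 - 57 = -8586/151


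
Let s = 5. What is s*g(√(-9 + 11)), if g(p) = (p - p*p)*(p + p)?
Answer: 20 - 20*√2 ≈ -8.2843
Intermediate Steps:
g(p) = 2*p*(p - p²) (g(p) = (p - p²)*(2*p) = 2*p*(p - p²))
s*g(√(-9 + 11)) = 5*(2*(√(-9 + 11))²*(1 - √(-9 + 11))) = 5*(2*(√2)²*(1 - √2)) = 5*(2*2*(1 - √2)) = 5*(4 - 4*√2) = 20 - 20*√2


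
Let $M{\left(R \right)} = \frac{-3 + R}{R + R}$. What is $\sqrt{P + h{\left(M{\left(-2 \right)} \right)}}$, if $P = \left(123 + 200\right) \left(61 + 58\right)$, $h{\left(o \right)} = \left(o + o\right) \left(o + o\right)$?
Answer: $\frac{\sqrt{153773}}{2} \approx 196.07$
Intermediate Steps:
$M{\left(R \right)} = \frac{-3 + R}{2 R}$
$h{\left(o \right)} = 4 o^{2}$ ($h{\left(o \right)} = 2 o 2 o = 4 o^{2}$)
$P = 38437$ ($P = 323 \cdot 119 = 38437$)
$\sqrt{P + h{\left(M{\left(-2 \right)} \right)}} = \sqrt{38437 + 4 \left(\frac{-3 - 2}{2 \left(-2\right)}\right)^{2}} = \sqrt{38437 + 4 \left(\frac{1}{2} \left(- \frac{1}{2}\right) \left(-5\right)\right)^{2}} = \sqrt{38437 + 4 \left(\frac{5}{4}\right)^{2}} = \sqrt{38437 + 4 \cdot \frac{25}{16}} = \sqrt{38437 + \frac{25}{4}} = \sqrt{\frac{153773}{4}} = \frac{\sqrt{153773}}{2}$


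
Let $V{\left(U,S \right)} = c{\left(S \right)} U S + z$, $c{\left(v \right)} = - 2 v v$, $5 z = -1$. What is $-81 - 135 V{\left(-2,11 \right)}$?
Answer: $-718794$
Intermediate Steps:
$z = - \frac{1}{5}$ ($z = \frac{1}{5} \left(-1\right) = - \frac{1}{5} \approx -0.2$)
$c{\left(v \right)} = - 2 v^{2}$
$V{\left(U,S \right)} = - \frac{1}{5} - 2 U S^{3}$ ($V{\left(U,S \right)} = - 2 S^{2} U S - \frac{1}{5} = - 2 U S^{2} S - \frac{1}{5} = - 2 U S^{3} - \frac{1}{5} = - \frac{1}{5} - 2 U S^{3}$)
$-81 - 135 V{\left(-2,11 \right)} = -81 - 135 \left(- \frac{1}{5} - - 4 \cdot 11^{3}\right) = -81 - 135 \left(- \frac{1}{5} - \left(-4\right) 1331\right) = -81 - 135 \left(- \frac{1}{5} + 5324\right) = -81 - 718713 = -718794$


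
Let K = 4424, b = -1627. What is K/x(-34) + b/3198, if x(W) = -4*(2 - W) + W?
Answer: -7218779/284622 ≈ -25.363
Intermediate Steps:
x(W) = -8 + 5*W (x(W) = (-8 + 4*W) + W = -8 + 5*W)
K/x(-34) + b/3198 = 4424/(-8 + 5*(-34)) - 1627/3198 = 4424/(-8 - 170) - 1627*1/3198 = 4424/(-178) - 1627/3198 = 4424*(-1/178) - 1627/3198 = -2212/89 - 1627/3198 = -7218779/284622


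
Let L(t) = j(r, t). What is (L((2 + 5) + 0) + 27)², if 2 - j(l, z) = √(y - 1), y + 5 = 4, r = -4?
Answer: (29 - I*√2)² ≈ 839.0 - 82.024*I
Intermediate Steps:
y = -1 (y = -5 + 4 = -1)
j(l, z) = 2 - I*√2 (j(l, z) = 2 - √(-1 - 1) = 2 - √(-2) = 2 - I*√2)
L(t) = 2 - I*√2
(L((2 + 5) + 0) + 27)² = ((2 - I*√2) + 27)² = (29 - I*√2)²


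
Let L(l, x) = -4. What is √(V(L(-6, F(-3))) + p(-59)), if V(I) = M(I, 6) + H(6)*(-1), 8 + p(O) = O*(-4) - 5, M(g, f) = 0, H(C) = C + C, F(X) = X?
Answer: √211 ≈ 14.526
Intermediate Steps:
H(C) = 2*C
p(O) = -13 - 4*O (p(O) = -8 + (O*(-4) - 5) = -8 + (-4*O - 5) = -8 + (-5 - 4*O) = -13 - 4*O)
V(I) = -12 (V(I) = 0 + (2*6)*(-1) = 0 + 12*(-1) = 0 - 12 = -12)
√(V(L(-6, F(-3))) + p(-59)) = √(-12 + (-13 - 4*(-59))) = √(-12 + (-13 + 236)) = √(-12 + 223) = √211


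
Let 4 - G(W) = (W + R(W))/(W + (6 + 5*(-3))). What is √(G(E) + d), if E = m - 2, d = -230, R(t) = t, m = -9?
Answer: I*√22710/10 ≈ 15.07*I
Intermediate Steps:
E = -11 (E = -9 - 2 = -11)
G(W) = 4 - 2*W/(-9 + W) (G(W) = 4 - (W + W)/(W + (6 + 5*(-3))) = 4 - 2*W/(W + (6 - 15)) = 4 - 2*W/(W - 9) = 4 - 2*W/(-9 + W))
√(G(E) + d) = √(2*(-18 - 11)/(-9 - 11) - 230) = √(2*(-29)/(-20) - 230) = √(2*(-1/20)*(-29) - 230) = √(29/10 - 230) = √(-2271/10) = I*√22710/10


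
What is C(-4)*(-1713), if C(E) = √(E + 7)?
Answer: -1713*√3 ≈ -2967.0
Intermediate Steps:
C(E) = √(7 + E)
C(-4)*(-1713) = √(7 - 4)*(-1713) = √3*(-1713) = -1713*√3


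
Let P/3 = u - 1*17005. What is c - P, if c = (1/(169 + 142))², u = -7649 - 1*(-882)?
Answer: 6897754837/96721 ≈ 71316.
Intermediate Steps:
u = -6767 (u = -7649 + 882 = -6767)
c = 1/96721 (c = (1/311)² = 1/96721 ≈ 1.0339e-5)
P = -71316 (P = 3*(-6767 - 1*17005) = 3*(-6767 - 17005) = 3*(-23772) = -71316)
c - P = 1/96721 - 1*(-71316) = 1/96721 + 71316 = 6897754837/96721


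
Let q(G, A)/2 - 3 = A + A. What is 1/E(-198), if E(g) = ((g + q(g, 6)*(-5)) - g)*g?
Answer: 1/29700 ≈ 3.3670e-5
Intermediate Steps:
q(G, A) = 6 + 4*A (q(G, A) = 6 + 2*(A + A) = 6 + 2*(2*A) = 6 + 4*A)
E(g) = -150*g (E(g) = ((g + (6 + 4*6)*(-5)) - g)*g = ((g + (6 + 24)*(-5)) - g)*g = ((g + 30*(-5)) - g)*g = ((g - 150) - g)*g = ((-150 + g) - g)*g = -150*g)
1/E(-198) = 1/(-150*(-198)) = 1/29700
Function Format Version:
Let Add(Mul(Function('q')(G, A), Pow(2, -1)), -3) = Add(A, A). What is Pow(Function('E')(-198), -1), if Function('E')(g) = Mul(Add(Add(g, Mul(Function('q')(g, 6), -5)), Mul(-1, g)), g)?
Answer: Rational(1, 29700) ≈ 3.3670e-5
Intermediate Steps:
Function('q')(G, A) = Add(6, Mul(4, A)) (Function('q')(G, A) = Add(6, Mul(2, Add(A, A))) = Add(6, Mul(2, Mul(2, A))) = Add(6, Mul(4, A)))
Function('E')(g) = Mul(-150, g) (Function('E')(g) = Mul(Add(Add(g, Mul(Add(6, Mul(4, 6)), -5)), Mul(-1, g)), g) = Mul(Add(Add(g, Mul(Add(6, 24), -5)), Mul(-1, g)), g) = Mul(Add(Add(g, Mul(30, -5)), Mul(-1, g)), g) = Mul(Add(Add(g, -150), Mul(-1, g)), g) = Mul(Add(Add(-150, g), Mul(-1, g)), g) = Mul(-150, g))
Pow(Function('E')(-198), -1) = Pow(Mul(-150, -198), -1) = Pow(29700, -1) = Rational(1, 29700)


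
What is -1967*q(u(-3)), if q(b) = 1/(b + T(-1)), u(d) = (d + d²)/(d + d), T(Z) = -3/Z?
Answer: -1967/2 ≈ -983.50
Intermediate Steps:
u(d) = (d + d²)/(2*d) (u(d) = (d + d²)/((2*d)) = (d + d²)*(1/(2*d)) = (d + d²)/(2*d))
q(b) = 1/(3 + b) (q(b) = 1/(b - 3/(-1)) = 1/(b - 3*(-1)) = 1/(b + 3) = 1/(3 + b))
-1967*q(u(-3)) = -1967/(3 + (½ + (½)*(-3))) = -1967/(3 + (½ - 3/2)) = -1967/(3 - 1) = -1967/2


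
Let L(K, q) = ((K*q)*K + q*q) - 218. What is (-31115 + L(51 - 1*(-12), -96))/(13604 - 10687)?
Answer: -403141/2917 ≈ -138.20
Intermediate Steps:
L(K, q) = -218 + q**2 + q*K**2 (L(K, q) = (q*K**2 + q**2) - 218 = (q**2 + q*K**2) - 218 = -218 + q**2 + q*K**2)
(-31115 + L(51 - 1*(-12), -96))/(13604 - 10687) = (-31115 + (-218 + (-96)**2 - 96*(51 - 1*(-12))**2))/(13604 - 10687) = (-31115 + (-218 + 9216 - 96*(51 + 12)**2))/2917 = (-31115 + (-218 + 9216 - 96*63**2))*(1/2917) = (-31115 + (-218 + 9216 - 96*3969))*(1/2917) = (-31115 + (-218 + 9216 - 381024))*(1/2917) = (-31115 - 372026)*(1/2917) = -403141*1/2917 = -403141/2917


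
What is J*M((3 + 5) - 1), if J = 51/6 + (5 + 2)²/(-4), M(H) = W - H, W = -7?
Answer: 105/2 ≈ 52.500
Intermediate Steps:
M(H) = -7 - H
J = -15/4 (J = 51*(⅙) + 7²*(-¼) = 17/2 + 49*(-¼) = 17/2 - 49/4 = -15/4 ≈ -3.7500)
J*M((3 + 5) - 1) = -15*(-7 - ((3 + 5) - 1))/4 = -15*(-7 - (8 - 1))/4 = -15*(-7 - 1*7)/4 = -15*(-7 - 7)/4 = -15/4*(-14) = 105/2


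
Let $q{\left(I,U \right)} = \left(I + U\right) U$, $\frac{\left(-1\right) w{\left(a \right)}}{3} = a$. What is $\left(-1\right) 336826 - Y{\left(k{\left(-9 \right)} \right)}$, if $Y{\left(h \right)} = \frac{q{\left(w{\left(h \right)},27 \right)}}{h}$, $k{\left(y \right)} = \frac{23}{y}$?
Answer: $- \frac{7738574}{23} \approx -3.3646 \cdot 10^{5}$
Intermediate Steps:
$w{\left(a \right)} = - 3 a$
$q{\left(I,U \right)} = U \left(I + U\right)$
$Y{\left(h \right)} = \frac{729 - 81 h}{h}$ ($Y{\left(h \right)} = \frac{27 \left(- 3 h + 27\right)}{h} = \frac{27 \left(27 - 3 h\right)}{h} = \frac{729 - 81 h}{h}$)
$\left(-1\right) 336826 - Y{\left(k{\left(-9 \right)} \right)} = \left(-1\right) 336826 - \left(-81 + \frac{729}{23 \frac{1}{-9}}\right) = -336826 - \left(-81 + \frac{729}{23 \left(- \frac{1}{9}\right)}\right) = -336826 - \left(-81 + \frac{729}{- \frac{23}{9}}\right) = -336826 - \left(-81 + 729 \left(- \frac{9}{23}\right)\right) = -336826 - \left(-81 - \frac{6561}{23}\right) = -336826 - - \frac{8424}{23} = -336826 + \frac{8424}{23} = - \frac{7738574}{23}$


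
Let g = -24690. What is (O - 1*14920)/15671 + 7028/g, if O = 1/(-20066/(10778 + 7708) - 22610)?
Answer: -632949163955483/511793868147015 ≈ -1.2367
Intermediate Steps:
O = -117/2645497 (O = 1/(-20066/18486 - 22610) = 1/(-20066*1/18486 - 22610) = 1/(-127/117 - 22610) = 1/(-2645497/117) = -117/2645497 ≈ -4.4226e-5)
(O - 1*14920)/15671 + 7028/g = (-117/2645497 - 1*14920)/15671 + 7028/(-24690) = (-117/2645497 - 14920)*(1/15671) + 7028*(-1/24690) = -39470815357/2645497*1/15671 - 3514/12345 = -39470815357/41457583487 - 3514/12345 = -632949163955483/511793868147015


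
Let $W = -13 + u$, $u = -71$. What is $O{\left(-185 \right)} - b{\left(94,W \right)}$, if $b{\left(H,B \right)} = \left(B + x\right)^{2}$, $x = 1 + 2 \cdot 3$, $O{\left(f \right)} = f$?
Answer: $-6114$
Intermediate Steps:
$W = -84$ ($W = -13 - 71 = -84$)
$x = 7$ ($x = 1 + 6 = 7$)
$b{\left(H,B \right)} = \left(7 + B\right)^{2}$ ($b{\left(H,B \right)} = \left(B + 7\right)^{2} = \left(7 + B\right)^{2}$)
$O{\left(-185 \right)} - b{\left(94,W \right)} = -185 - \left(7 - 84\right)^{2} = -185 - \left(-77\right)^{2} = -185 - 5929 = -6114$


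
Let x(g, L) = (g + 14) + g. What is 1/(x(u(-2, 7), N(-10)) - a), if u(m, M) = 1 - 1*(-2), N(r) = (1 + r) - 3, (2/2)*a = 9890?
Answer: -1/9870 ≈ -0.00010132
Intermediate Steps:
a = 9890
N(r) = -2 + r
u(m, M) = 3 (u(m, M) = 1 + 2 = 3)
x(g, L) = 14 + 2*g (x(g, L) = (14 + g) + g = 14 + 2*g)
1/(x(u(-2, 7), N(-10)) - a) = 1/((14 + 2*3) - 1*9890) = 1/((14 + 6) - 9890) = 1/(20 - 9890) = 1/(-9870) = -1/9870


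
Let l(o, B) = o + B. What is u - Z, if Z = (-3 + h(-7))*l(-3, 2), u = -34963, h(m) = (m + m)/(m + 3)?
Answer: -69925/2 ≈ -34963.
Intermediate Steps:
h(m) = 2*m/(3 + m) (h(m) = (2*m)/(3 + m) = 2*m/(3 + m))
l(o, B) = B + o
Z = -1/2 (Z = (-3 + 2*(-7)/(3 - 7))*(2 - 3) = (-3 + 2*(-7)/(-4))*(-1) = (-3 + 2*(-7)*(-1/4))*(-1) = (-3 + 7/2)*(-1) = (1/2)*(-1) = -1/2 ≈ -0.50000)
u - Z = -34963 - 1*(-1/2) = -34963 + 1/2 = -69925/2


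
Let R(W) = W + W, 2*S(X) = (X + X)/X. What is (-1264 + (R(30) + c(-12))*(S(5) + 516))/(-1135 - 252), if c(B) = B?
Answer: -23552/1387 ≈ -16.981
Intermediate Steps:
S(X) = 1 (S(X) = ((X + X)/X)/2 = ((2*X)/X)/2 = (½)*2 = 1)
R(W) = 2*W
(-1264 + (R(30) + c(-12))*(S(5) + 516))/(-1135 - 252) = (-1264 + (2*30 - 12)*(1 + 516))/(-1135 - 252) = (-1264 + (60 - 12)*517)/(-1387) = (-1264 + 48*517)*(-1/1387) = (-1264 + 24816)*(-1/1387) = 23552*(-1/1387) = -23552/1387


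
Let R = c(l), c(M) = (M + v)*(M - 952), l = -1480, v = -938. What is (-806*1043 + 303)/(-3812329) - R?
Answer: -22418689581149/3812329 ≈ -5.8806e+6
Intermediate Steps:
c(M) = (-952 + M)*(-938 + M) (c(M) = (M - 938)*(M - 952) = (-938 + M)*(-952 + M) = (-952 + M)*(-938 + M))
R = 5880576 (R = 892976 + (-1480)**2 - 1890*(-1480) = 892976 + 2190400 + 2797200 = 5880576)
(-806*1043 + 303)/(-3812329) - R = (-806*1043 + 303)/(-3812329) - 1*5880576 = (-840658 + 303)*(-1/3812329) - 5880576 = -840355*(-1/3812329) - 5880576 = 840355/3812329 - 5880576 = -22418689581149/3812329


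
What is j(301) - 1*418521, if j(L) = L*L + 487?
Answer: -327433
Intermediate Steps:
j(L) = 487 + L² (j(L) = L² + 487 = 487 + L²)
j(301) - 1*418521 = (487 + 301²) - 1*418521 = (487 + 90601) - 418521 = 91088 - 418521 = -327433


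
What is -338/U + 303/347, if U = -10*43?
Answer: 123788/74605 ≈ 1.6592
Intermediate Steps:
U = -430
-338/U + 303/347 = -338/(-430) + 303/347 = -338*(-1/430) + 303*(1/347) = 169/215 + 303/347 = 123788/74605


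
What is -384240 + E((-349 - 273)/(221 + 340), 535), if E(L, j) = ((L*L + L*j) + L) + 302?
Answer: -121019997326/314721 ≈ -3.8453e+5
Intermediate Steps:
E(L, j) = 302 + L + L² + L*j (E(L, j) = ((L² + L*j) + L) + 302 = (L + L² + L*j) + 302 = 302 + L + L² + L*j)
-384240 + E((-349 - 273)/(221 + 340), 535) = -384240 + (302 + (-349 - 273)/(221 + 340) + ((-349 - 273)/(221 + 340))² + ((-349 - 273)/(221 + 340))*535) = -384240 + (302 - 622/561 + (-622/561)² - 622/561*535) = -384240 + (302 - 622/561 + 386884/314721 - 332770/561) = -384240 - 91600286/314721 = -121019997326/314721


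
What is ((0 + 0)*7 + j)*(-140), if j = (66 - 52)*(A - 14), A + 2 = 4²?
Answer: 0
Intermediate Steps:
A = 14 (A = -2 + 4² = -2 + 16 = 14)
j = 0 (j = (66 - 52)*(14 - 14) = 14*0 = 0)
((0 + 0)*7 + j)*(-140) = ((0 + 0)*7 + 0)*(-140) = (0*7 + 0)*(-140) = (0 + 0)*(-140) = 0*(-140) = 0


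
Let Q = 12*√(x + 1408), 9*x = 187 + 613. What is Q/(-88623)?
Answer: -16*√842/88623 ≈ -0.0052388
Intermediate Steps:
x = 800/9 (x = (187 + 613)/9 = (⅑)*800 = 800/9 ≈ 88.889)
Q = 16*√842 (Q = 12*√(800/9 + 1408) = 12*√(13472/9) = 12*(4*√842/3) = 16*√842 ≈ 464.28)
Q/(-88623) = (16*√842)/(-88623) = (16*√842)*(-1/88623) = -16*√842/88623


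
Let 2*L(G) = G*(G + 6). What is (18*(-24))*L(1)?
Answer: -1512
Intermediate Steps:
L(G) = G*(6 + G)/2 (L(G) = (G*(G + 6))/2 = (G*(6 + G))/2 = G*(6 + G)/2)
(18*(-24))*L(1) = (18*(-24))*((½)*1*(6 + 1)) = -216*7 = -432*7/2 = -1512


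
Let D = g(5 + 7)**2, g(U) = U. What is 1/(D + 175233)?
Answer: 1/175377 ≈ 5.7020e-6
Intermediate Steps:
D = 144 (D = (5 + 7)**2 = 12**2 = 144)
1/(D + 175233) = 1/(144 + 175233) = 1/175377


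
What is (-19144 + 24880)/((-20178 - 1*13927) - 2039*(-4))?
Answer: -5736/25949 ≈ -0.22105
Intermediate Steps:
(-19144 + 24880)/((-20178 - 1*13927) - 2039*(-4)) = 5736/((-20178 - 13927) + 8156) = 5736/(-34105 + 8156) = 5736/(-25949) = 5736*(-1/25949) = -5736/25949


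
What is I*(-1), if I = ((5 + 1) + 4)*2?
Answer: -20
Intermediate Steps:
I = 20 (I = (6 + 4)*2 = 10*2 = 20)
I*(-1) = 20*(-1) = -20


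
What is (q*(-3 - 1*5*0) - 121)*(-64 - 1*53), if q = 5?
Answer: 15912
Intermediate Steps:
(q*(-3 - 1*5*0) - 121)*(-64 - 1*53) = (5*(-3 - 1*5*0) - 121)*(-64 - 1*53) = (5*(-3 - 5*0) - 121)*(-64 - 53) = (5*(-3 + 0) - 121)*(-117) = (5*(-3) - 121)*(-117) = (-15 - 121)*(-117) = -136*(-117) = 15912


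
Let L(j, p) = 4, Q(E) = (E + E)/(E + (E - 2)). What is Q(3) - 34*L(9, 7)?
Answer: -269/2 ≈ -134.50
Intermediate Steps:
Q(E) = 2*E/(-2 + 2*E) (Q(E) = (2*E)/(E + (-2 + E)) = (2*E)/(-2 + 2*E) = 2*E/(-2 + 2*E))
Q(3) - 34*L(9, 7) = 3/(-1 + 3) - 34*4 = 3/2 - 136 = -269/2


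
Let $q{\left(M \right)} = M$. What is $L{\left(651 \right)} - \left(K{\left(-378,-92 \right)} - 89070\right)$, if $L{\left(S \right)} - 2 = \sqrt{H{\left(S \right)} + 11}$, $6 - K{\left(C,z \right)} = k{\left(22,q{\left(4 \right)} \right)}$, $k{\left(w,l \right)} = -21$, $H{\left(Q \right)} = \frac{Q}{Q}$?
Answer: $89045 + 2 \sqrt{3} \approx 89049.0$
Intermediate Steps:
$H{\left(Q \right)} = 1$
$K{\left(C,z \right)} = 27$ ($K{\left(C,z \right)} = 6 - -21 = 6 + 21 = 27$)
$L{\left(S \right)} = 2 + 2 \sqrt{3}$ ($L{\left(S \right)} = 2 + \sqrt{1 + 11} = 2 + \sqrt{12} = 2 + 2 \sqrt{3}$)
$L{\left(651 \right)} - \left(K{\left(-378,-92 \right)} - 89070\right) = \left(2 + 2 \sqrt{3}\right) - \left(27 - 89070\right) = \left(2 + 2 \sqrt{3}\right) - -89043 = \left(2 + 2 \sqrt{3}\right) + 89043 = 89045 + 2 \sqrt{3}$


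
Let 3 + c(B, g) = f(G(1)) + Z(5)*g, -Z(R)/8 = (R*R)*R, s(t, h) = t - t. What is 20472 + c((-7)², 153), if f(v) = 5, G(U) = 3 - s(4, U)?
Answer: -132526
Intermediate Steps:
s(t, h) = 0
G(U) = 3 (G(U) = 3 - 1*0 = 3 + 0 = 3)
Z(R) = -8*R³ (Z(R) = -8*R*R*R = -8*R²*R = -8*R³)
c(B, g) = 2 - 1000*g (c(B, g) = -3 + (5 + (-8*5³)*g) = -3 + (5 + (-8*125)*g) = -3 + (5 - 1000*g) = 2 - 1000*g)
20472 + c((-7)², 153) = 20472 + (2 - 1000*153) = 20472 + (2 - 153000) = 20472 - 152998 = -132526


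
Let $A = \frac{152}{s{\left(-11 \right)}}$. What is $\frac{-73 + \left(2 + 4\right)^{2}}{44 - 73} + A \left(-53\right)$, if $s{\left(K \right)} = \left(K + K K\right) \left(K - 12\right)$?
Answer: $\frac{163617}{36685} \approx 4.4601$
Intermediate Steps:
$s{\left(K \right)} = \left(-12 + K\right) \left(K + K^{2}\right)$ ($s{\left(K \right)} = \left(K + K^{2}\right) \left(-12 + K\right) = \left(-12 + K\right) \left(K + K^{2}\right)$)
$A = - \frac{76}{1265}$ ($A = \frac{152}{\left(-11\right) \left(-12 + \left(-11\right)^{2} - -121\right)} = \frac{152}{\left(-11\right) \left(-12 + 121 + 121\right)} = \frac{152}{\left(-11\right) 230} = \frac{152}{-2530} = 152 \left(- \frac{1}{2530}\right) = - \frac{76}{1265} \approx -0.060079$)
$\frac{-73 + \left(2 + 4\right)^{2}}{44 - 73} + A \left(-53\right) = \frac{-73 + \left(2 + 4\right)^{2}}{44 - 73} - - \frac{4028}{1265} = \frac{-73 + 6^{2}}{-29} + \frac{4028}{1265} = \left(-73 + 36\right) \left(- \frac{1}{29}\right) + \frac{4028}{1265} = \left(-37\right) \left(- \frac{1}{29}\right) + \frac{4028}{1265} = \frac{37}{29} + \frac{4028}{1265} = \frac{163617}{36685}$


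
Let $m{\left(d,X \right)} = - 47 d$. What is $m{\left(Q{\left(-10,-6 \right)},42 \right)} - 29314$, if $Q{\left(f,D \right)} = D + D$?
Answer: $-28750$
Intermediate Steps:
$Q{\left(f,D \right)} = 2 D$
$m{\left(Q{\left(-10,-6 \right)},42 \right)} - 29314 = - 47 \cdot 2 \left(-6\right) - 29314 = \left(-47\right) \left(-12\right) - 29314 = 564 - 29314 = -28750$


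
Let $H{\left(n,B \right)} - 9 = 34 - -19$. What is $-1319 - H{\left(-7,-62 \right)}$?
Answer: $-1381$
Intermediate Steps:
$H{\left(n,B \right)} = 62$ ($H{\left(n,B \right)} = 9 + \left(34 - -19\right) = 9 + \left(34 + 19\right) = 9 + 53 = 62$)
$-1319 - H{\left(-7,-62 \right)} = -1319 - 62 = -1381$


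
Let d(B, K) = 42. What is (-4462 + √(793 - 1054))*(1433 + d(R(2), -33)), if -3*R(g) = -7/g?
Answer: -6581450 + 4425*I*√29 ≈ -6.5814e+6 + 23829.0*I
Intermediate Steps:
R(g) = 7/(3*g) (R(g) = -(-7)/(3*g) = 7/(3*g))
(-4462 + √(793 - 1054))*(1433 + d(R(2), -33)) = (-4462 + √(793 - 1054))*(1433 + 42) = (-4462 + √(-261))*1475 = (-4462 + 3*I*√29)*1475 = -6581450 + 4425*I*√29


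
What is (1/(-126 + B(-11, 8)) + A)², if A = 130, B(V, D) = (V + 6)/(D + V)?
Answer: 2350989169/139129 ≈ 16898.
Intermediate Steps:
B(V, D) = (6 + V)/(D + V)
(1/(-126 + B(-11, 8)) + A)² = (1/(-126 + (6 - 11)/(8 - 11)) + 130)² = (1/(-126 - 5/(-3)) + 130)² = (1/(-126 - ⅓*(-5)) + 130)² = (1/(-126 + 5/3) + 130)² = (1/(-373/3) + 130)² = (-3/373 + 130)² = (48487/373)² = 2350989169/139129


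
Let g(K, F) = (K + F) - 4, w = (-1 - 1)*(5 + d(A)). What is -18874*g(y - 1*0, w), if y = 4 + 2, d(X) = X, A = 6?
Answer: 377480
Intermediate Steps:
y = 6
w = -22 (w = (-1 - 1)*(5 + 6) = -2*11 = -22)
g(K, F) = -4 + F + K (g(K, F) = (F + K) - 4 = -4 + F + K)
-18874*g(y - 1*0, w) = -18874*(-4 - 22 + (6 - 1*0)) = -18874*(-4 - 22 + (6 + 0)) = -18874*(-4 - 22 + 6) = -18874*(-20) = 377480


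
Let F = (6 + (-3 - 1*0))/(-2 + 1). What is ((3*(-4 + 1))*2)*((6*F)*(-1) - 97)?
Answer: 1422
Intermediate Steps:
F = -3 (F = (6 + (-3 + 0))/(-1) = (6 - 3)*(-1) = 3*(-1) = -3)
((3*(-4 + 1))*2)*((6*F)*(-1) - 97) = ((3*(-4 + 1))*2)*((6*(-3))*(-1) - 97) = ((3*(-3))*2)*(-18*(-1) - 97) = (-9*2)*(18 - 97) = -18*(-79) = 1422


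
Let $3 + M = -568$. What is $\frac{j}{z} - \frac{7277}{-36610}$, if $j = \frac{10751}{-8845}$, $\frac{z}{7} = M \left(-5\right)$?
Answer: $\frac{36741206569}{184898621950} \approx 0.19871$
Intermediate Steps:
$M = -571$ ($M = -3 - 568 = -571$)
$z = 19985$ ($z = 7 \left(\left(-571\right) \left(-5\right)\right) = 7 \cdot 2855 = 19985$)
$j = - \frac{10751}{8845}$ ($j = 10751 \left(- \frac{1}{8845}\right) = - \frac{10751}{8845} \approx -1.2155$)
$\frac{j}{z} - \frac{7277}{-36610} = - \frac{10751}{8845 \cdot 19985} - \frac{7277}{-36610} = \left(- \frac{10751}{8845}\right) \frac{1}{19985} - - \frac{7277}{36610} = - \frac{10751}{176767325} + \frac{7277}{36610} = \frac{36741206569}{184898621950}$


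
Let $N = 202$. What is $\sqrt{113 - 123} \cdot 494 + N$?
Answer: $202 + 494 i \sqrt{10} \approx 202.0 + 1562.2 i$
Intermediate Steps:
$\sqrt{113 - 123} \cdot 494 + N = \sqrt{113 - 123} \cdot 494 + 202 = \sqrt{-10} \cdot 494 + 202 = i \sqrt{10} \cdot 494 + 202 = 494 i \sqrt{10} + 202 = 202 + 494 i \sqrt{10}$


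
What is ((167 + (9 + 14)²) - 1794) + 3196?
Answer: 2098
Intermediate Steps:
((167 + (9 + 14)²) - 1794) + 3196 = ((167 + 23²) - 1794) + 3196 = ((167 + 529) - 1794) + 3196 = (696 - 1794) + 3196 = -1098 + 3196 = 2098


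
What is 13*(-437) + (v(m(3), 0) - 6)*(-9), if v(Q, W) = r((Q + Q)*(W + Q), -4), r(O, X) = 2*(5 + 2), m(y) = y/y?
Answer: -5753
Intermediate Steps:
m(y) = 1
r(O, X) = 14 (r(O, X) = 2*7 = 14)
v(Q, W) = 14
13*(-437) + (v(m(3), 0) - 6)*(-9) = 13*(-437) + (14 - 6)*(-9) = -5681 + 8*(-9) = -5681 - 72 = -5753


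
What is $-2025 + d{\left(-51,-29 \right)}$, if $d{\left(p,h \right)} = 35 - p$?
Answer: $-1939$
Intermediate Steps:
$-2025 + d{\left(-51,-29 \right)} = -2025 + \left(35 - -51\right) = -2025 + \left(35 + 51\right) = -2025 + 86 = -1939$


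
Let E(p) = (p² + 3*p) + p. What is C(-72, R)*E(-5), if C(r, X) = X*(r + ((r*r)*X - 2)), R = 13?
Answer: 4375670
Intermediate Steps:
C(r, X) = X*(-2 + r + X*r²) (C(r, X) = X*(r + (r²*X - 2)) = X*(r + (X*r² - 2)) = X*(r + (-2 + X*r²)) = X*(-2 + r + X*r²))
E(p) = p² + 4*p
C(-72, R)*E(-5) = (13*(-2 - 72 + 13*(-72)²))*(-5*(4 - 5)) = (13*(-2 - 72 + 13*5184))*(-5*(-1)) = (13*(-2 - 72 + 67392))*5 = (13*67318)*5 = 875134*5 = 4375670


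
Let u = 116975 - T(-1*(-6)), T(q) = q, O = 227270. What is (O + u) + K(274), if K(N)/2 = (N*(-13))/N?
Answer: 344213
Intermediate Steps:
K(N) = -26 (K(N) = 2*((N*(-13))/N) = 2*((-13*N)/N) = 2*(-13) = -26)
u = 116969 (u = 116975 - (-1)*(-6) = 116975 - 1*6 = 116975 - 6 = 116969)
(O + u) + K(274) = (227270 + 116969) - 26 = 344239 - 26 = 344213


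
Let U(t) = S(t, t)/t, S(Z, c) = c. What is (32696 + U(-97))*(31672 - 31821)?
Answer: -4871853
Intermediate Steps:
U(t) = 1 (U(t) = t/t = 1)
(32696 + U(-97))*(31672 - 31821) = (32696 + 1)*(31672 - 31821) = 32697*(-149) = -4871853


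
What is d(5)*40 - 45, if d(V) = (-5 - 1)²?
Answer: 1395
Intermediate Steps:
d(V) = 36 (d(V) = (-6)² = 36)
d(5)*40 - 45 = 36*40 - 45 = 1440 - 45 = 1395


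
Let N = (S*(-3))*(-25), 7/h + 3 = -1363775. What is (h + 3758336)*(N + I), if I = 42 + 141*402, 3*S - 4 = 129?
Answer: 307783308465776649/1363778 ≈ 2.2568e+11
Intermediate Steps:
h = -7/1363778 (h = 7/(-3 - 1363775) = 7/(-1363778) = 7*(-1/1363778) = -7/1363778 ≈ -5.1328e-6)
S = 133/3 (S = 4/3 + (1/3)*129 = 4/3 + 43 = 133/3 ≈ 44.333)
N = 3325 (N = ((133/3)*(-3))*(-25) = -133*(-25) = 3325)
I = 56724 (I = 42 + 56682 = 56724)
(h + 3758336)*(N + I) = (-7/1363778 + 3758336)*(3325 + 56724) = (5125535953401/1363778)*60049 = 307783308465776649/1363778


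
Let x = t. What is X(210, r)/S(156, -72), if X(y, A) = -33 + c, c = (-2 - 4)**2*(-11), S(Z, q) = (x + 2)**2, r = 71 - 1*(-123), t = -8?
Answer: -143/12 ≈ -11.917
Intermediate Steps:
r = 194 (r = 71 + 123 = 194)
x = -8
S(Z, q) = 36 (S(Z, q) = (-8 + 2)**2 = (-6)**2 = 36)
c = -396 (c = (-6)**2*(-11) = 36*(-11) = -396)
X(y, A) = -429 (X(y, A) = -33 - 396 = -429)
X(210, r)/S(156, -72) = -429/36 = -429*1/36 = -143/12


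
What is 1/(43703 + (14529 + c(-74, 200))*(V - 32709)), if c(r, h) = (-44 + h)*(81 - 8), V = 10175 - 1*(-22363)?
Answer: -1/4388104 ≈ -2.2789e-7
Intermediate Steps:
V = 32538 (V = 10175 + 22363 = 32538)
c(r, h) = -3212 + 73*h (c(r, h) = (-44 + h)*73 = -3212 + 73*h)
1/(43703 + (14529 + c(-74, 200))*(V - 32709)) = 1/(43703 + (14529 + (-3212 + 73*200))*(32538 - 32709)) = 1/(43703 + (14529 + (-3212 + 14600))*(-171)) = 1/(43703 + (14529 + 11388)*(-171)) = 1/(43703 + 25917*(-171)) = 1/(43703 - 4431807) = 1/(-4388104) = -1/4388104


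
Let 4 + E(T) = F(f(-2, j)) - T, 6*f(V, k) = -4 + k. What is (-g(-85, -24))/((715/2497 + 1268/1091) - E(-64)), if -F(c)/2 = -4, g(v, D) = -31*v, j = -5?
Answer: 247657/6255 ≈ 39.593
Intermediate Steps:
f(V, k) = -⅔ + k/6 (f(V, k) = (-4 + k)/6 = -⅔ + k/6)
F(c) = 8 (F(c) = -2*(-4) = 8)
E(T) = 4 - T (E(T) = -4 + (8 - T) = 4 - T)
(-g(-85, -24))/((715/2497 + 1268/1091) - E(-64)) = (-(-31)*(-85))/((715/2497 + 1268/1091) - (4 - 1*(-64))) = (-1*2635)/((715*(1/2497) + 1268*(1/1091)) - (4 + 64)) = -2635/((65/227 + 1268/1091) - 1*68) = -2635/(358751/247657 - 68) = -2635/(-16481925/247657) = -2635*(-247657/16481925) = 247657/6255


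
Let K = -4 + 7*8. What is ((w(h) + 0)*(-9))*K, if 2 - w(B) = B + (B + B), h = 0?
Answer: -936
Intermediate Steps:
w(B) = 2 - 3*B (w(B) = 2 - (B + (B + B)) = 2 - (B + 2*B) = 2 - 3*B)
K = 52 (K = -4 + 56 = 52)
((w(h) + 0)*(-9))*K = (((2 - 3*0) + 0)*(-9))*52 = (((2 + 0) + 0)*(-9))*52 = ((2 + 0)*(-9))*52 = (2*(-9))*52 = -18*52 = -936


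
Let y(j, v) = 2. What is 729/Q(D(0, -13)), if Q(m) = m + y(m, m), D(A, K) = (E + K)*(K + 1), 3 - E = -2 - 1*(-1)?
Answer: 729/110 ≈ 6.6273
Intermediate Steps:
E = 4 (E = 3 - (-2 - 1*(-1)) = 3 - (-2 + 1) = 3 - 1*(-1) = 3 + 1 = 4)
D(A, K) = (1 + K)*(4 + K) (D(A, K) = (4 + K)*(K + 1) = (4 + K)*(1 + K) = (1 + K)*(4 + K))
Q(m) = 2 + m (Q(m) = m + 2 = 2 + m)
729/Q(D(0, -13)) = 729/(2 + (4 + (-13)² + 5*(-13))) = 729/(2 + (4 + 169 - 65)) = 729/(2 + 108) = 729/110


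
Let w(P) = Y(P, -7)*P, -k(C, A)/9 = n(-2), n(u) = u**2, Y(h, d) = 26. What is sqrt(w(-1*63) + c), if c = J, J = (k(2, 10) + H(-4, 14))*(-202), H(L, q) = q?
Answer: sqrt(2806) ≈ 52.972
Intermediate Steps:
k(C, A) = -36 (k(C, A) = -9*(-2)**2 = -9*4 = -36)
J = 4444 (J = (-36 + 14)*(-202) = -22*(-202) = 4444)
c = 4444
w(P) = 26*P
sqrt(w(-1*63) + c) = sqrt(26*(-1*63) + 4444) = sqrt(26*(-63) + 4444) = sqrt(-1638 + 4444) = sqrt(2806)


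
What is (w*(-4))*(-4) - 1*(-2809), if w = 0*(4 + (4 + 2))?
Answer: 2809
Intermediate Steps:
w = 0 (w = 0*(4 + 6) = 0*10 = 0)
(w*(-4))*(-4) - 1*(-2809) = (0*(-4))*(-4) - 1*(-2809) = 0*(-4) + 2809 = 0 + 2809 = 2809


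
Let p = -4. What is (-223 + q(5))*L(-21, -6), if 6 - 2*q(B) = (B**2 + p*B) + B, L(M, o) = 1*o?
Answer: 1350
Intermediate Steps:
L(M, o) = o
q(B) = 3 - B**2/2 + 3*B/2 (q(B) = 3 - ((B**2 - 4*B) + B)/2 = 3 - (B**2 - 3*B)/2 = 3 + (-B**2/2 + 3*B/2) = 3 - B**2/2 + 3*B/2)
(-223 + q(5))*L(-21, -6) = (-223 + (3 - 1/2*5**2 + (3/2)*5))*(-6) = (-223 + (3 - 1/2*25 + 15/2))*(-6) = (-223 + (3 - 25/2 + 15/2))*(-6) = (-223 - 2)*(-6) = -225*(-6) = 1350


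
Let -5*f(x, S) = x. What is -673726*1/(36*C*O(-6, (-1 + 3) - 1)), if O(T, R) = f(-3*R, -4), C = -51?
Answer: 1684315/2754 ≈ 611.59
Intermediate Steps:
f(x, S) = -x/5
O(T, R) = 3*R/5 (O(T, R) = -(-3)*R/5 = 3*R/5)
-673726*1/(36*C*O(-6, (-1 + 3) - 1)) = -673726*(-5/(5508*((-1 + 3) - 1))) = -673726*(-5/(5508*(2 - 1))) = -673726/((-5508/5)) = -673726/((-1836*⅗)) = -673726/(-5508/5) = -673726*(-5/5508) = 1684315/2754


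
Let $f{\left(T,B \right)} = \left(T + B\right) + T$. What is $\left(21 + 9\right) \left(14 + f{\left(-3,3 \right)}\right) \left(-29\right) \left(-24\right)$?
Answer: $229680$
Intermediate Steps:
$f{\left(T,B \right)} = B + 2 T$ ($f{\left(T,B \right)} = \left(B + T\right) + T = B + 2 T$)
$\left(21 + 9\right) \left(14 + f{\left(-3,3 \right)}\right) \left(-29\right) \left(-24\right) = \left(21 + 9\right) \left(14 + \left(3 + 2 \left(-3\right)\right)\right) \left(-29\right) \left(-24\right) = 30 \left(14 + \left(3 - 6\right)\right) \left(-29\right) \left(-24\right) = 30 \left(14 - 3\right) \left(-29\right) \left(-24\right) = 30 \cdot 11 \left(-29\right) \left(-24\right) = 330 \left(-29\right) \left(-24\right) = \left(-9570\right) \left(-24\right) = 229680$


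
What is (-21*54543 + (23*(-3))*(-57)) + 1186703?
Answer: 45233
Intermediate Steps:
(-21*54543 + (23*(-3))*(-57)) + 1186703 = (-1145403 - 69*(-57)) + 1186703 = (-1145403 + 3933) + 1186703 = -1141470 + 1186703 = 45233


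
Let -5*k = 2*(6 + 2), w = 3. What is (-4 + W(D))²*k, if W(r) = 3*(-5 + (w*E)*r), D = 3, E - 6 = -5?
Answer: -1024/5 ≈ -204.80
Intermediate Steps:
E = 1 (E = 6 - 5 = 1)
W(r) = -15 + 9*r (W(r) = 3*(-5 + (3*1)*r) = 3*(-5 + 3*r) = -15 + 9*r)
k = -16/5 (k = -2*(6 + 2)/5 = -2*8/5 = -⅕*16 = -16/5 ≈ -3.2000)
(-4 + W(D))²*k = (-4 + (-15 + 9*3))²*(-16/5) = (-4 + (-15 + 27))²*(-16/5) = (-4 + 12)²*(-16/5) = 8²*(-16/5) = 64*(-16/5) = -1024/5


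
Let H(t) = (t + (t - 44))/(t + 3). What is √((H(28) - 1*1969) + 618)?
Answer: I*√1297939/31 ≈ 36.751*I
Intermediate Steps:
H(t) = (-44 + 2*t)/(3 + t) (H(t) = (t + (-44 + t))/(3 + t) = (-44 + 2*t)/(3 + t))
√((H(28) - 1*1969) + 618) = √((2*(-22 + 28)/(3 + 28) - 1*1969) + 618) = √((2*6/31 - 1969) + 618) = √((2*(1/31)*6 - 1969) + 618) = √((12/31 - 1969) + 618) = √(-61027/31 + 618) = √(-41869/31) = I*√1297939/31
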